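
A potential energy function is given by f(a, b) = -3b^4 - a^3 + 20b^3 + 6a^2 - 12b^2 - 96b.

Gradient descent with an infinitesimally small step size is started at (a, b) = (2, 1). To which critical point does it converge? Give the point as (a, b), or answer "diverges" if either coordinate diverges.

f is separable, so gradient descent decouples: a follows -∂f/∂a, b follows -∂f/∂b.
∂f/∂a = -3a(a - 4); at a=2 this is 12, so a decreases.
∂f/∂b = -12(b - 4)(b - 2)(b + 1); at b=1 this is -72, so b increases.
a converges to its nearest critical value 0 (a local min of the a-part); b converges to 2. The iterate converges to (0, 2).

(0, 2)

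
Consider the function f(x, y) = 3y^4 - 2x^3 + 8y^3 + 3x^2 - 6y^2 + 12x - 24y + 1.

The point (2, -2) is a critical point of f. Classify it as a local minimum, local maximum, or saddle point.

saddle point

The mixed partial ∂²f/∂x∂y is 0, so the Hessian at any point is diag(f_xx, f_yy) = diag(6(-2x + 1), 12(3y^2 + 4y - 1)).
At (2, -2): H = diag(-18, 36).
The eigenvalues have opposite signs, so H is indefinite: a saddle point.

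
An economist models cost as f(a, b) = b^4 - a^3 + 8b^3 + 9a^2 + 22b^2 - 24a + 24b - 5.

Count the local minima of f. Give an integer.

2

f separates as a function of a plus a function of b, so ∇f=0 decouples.
∂f/∂a = -3(a - 4)(a - 2) = 0 at a ∈ {2, 4}; ∂f/∂b = 4(b + 1)(b + 2)(b + 3) = 0 at b ∈ {-3, -2, -1}.
The Hessian is diagonal: diag(f_aa, f_bb). Second derivatives: f_aa(2)=6, f_aa(4)=-6; f_bb(-3)=8, f_bb(-2)=-4, f_bb(-1)=8.
Local minima occur where both diagonal entries positive: (2, -3), (2, -1). Count: 2.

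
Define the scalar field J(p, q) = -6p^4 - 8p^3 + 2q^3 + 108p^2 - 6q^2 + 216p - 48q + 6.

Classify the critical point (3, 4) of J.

The mixed partial ∂²J/∂p∂q is 0, so the Hessian at any point is diag(J_pp, J_qq) = diag(24(-3p^2 - 2p + 9), 12(q - 1)).
At (3, 4): H = diag(-576, 36).
The eigenvalues have opposite signs, so H is indefinite: a saddle point.

saddle point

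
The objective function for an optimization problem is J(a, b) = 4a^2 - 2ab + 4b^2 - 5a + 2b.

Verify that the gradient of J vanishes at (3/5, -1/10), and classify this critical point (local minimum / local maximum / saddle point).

local minimum

∇J = (8a - 2b - 5, -2a + 8b + 2); substituting (3/5, -1/10) gives ∇J = (0, 0), so (3/5, -1/10) is indeed a critical point.
The Hessian of J is constant: H = [[8, -2], [-2, 8]].
det(H) = 8·8 − (-2)² = 60.
det(H) > 0 and tr(H) = 16 > 0, so H is positive definite and the point is a local minimum.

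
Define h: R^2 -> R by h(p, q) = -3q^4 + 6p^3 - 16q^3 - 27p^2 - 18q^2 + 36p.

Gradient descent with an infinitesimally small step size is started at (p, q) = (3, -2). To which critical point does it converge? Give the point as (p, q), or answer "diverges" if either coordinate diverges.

(2, -1)

h is separable, so gradient descent decouples: p follows -∂h/∂p, q follows -∂h/∂q.
∂h/∂p = 18(p - 2)(p - 1); at p=3 this is 36, so p decreases.
∂h/∂q = -12q(q + 1)(q + 3); at q=-2 this is -24, so q increases.
p converges to its nearest critical value 2 (a local min of the p-part); q converges to -1. The iterate converges to (2, -1).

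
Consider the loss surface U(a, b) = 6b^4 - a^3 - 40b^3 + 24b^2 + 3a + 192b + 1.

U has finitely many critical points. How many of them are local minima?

U separates as a function of a plus a function of b, so ∇U=0 decouples.
∂U/∂a = -3(a - 1)(a + 1) = 0 at a ∈ {-1, 1}; ∂U/∂b = 24(b - 4)(b - 2)(b + 1) = 0 at b ∈ {-1, 2, 4}.
The Hessian is diagonal: diag(U_aa, U_bb). Second derivatives: U_aa(-1)=6, U_aa(1)=-6; U_bb(-1)=360, U_bb(2)=-144, U_bb(4)=240.
Local minima occur where both diagonal entries positive: (-1, -1), (-1, 4). Count: 2.

2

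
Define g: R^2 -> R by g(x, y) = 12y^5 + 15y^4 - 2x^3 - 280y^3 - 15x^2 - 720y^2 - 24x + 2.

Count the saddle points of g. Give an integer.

4

g separates as a function of x plus a function of y, so ∇g=0 decouples.
∂g/∂x = -6(x + 1)(x + 4) = 0 at x ∈ {-4, -1}; ∂g/∂y = 60y(y - 4)(y + 2)(y + 3) = 0 at y ∈ {-3, -2, 0, 4}.
The Hessian is diagonal: diag(g_xx, g_yy). Second derivatives: g_xx(-4)=18, g_xx(-1)=-18; g_yy(-3)=-1260, g_yy(-2)=720, g_yy(0)=-1440, g_yy(4)=10080.
Saddle points occur where the two diagonal entries have opposite signs: (-4, -3), (-4, 0), (-1, -2), (-1, 4). Count: 4.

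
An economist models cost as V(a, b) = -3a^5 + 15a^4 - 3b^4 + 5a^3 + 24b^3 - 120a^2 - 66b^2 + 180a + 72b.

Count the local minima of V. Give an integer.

V separates as a function of a plus a function of b, so ∇V=0 decouples.
∂V/∂a = -15(a - 3)(a - 2)(a - 1)(a + 2) = 0 at a ∈ {-2, 1, 2, 3}; ∂V/∂b = -12(b - 3)(b - 2)(b - 1) = 0 at b ∈ {1, 2, 3}.
The Hessian is diagonal: diag(V_aa, V_bb). Second derivatives: V_aa(-2)=900, V_aa(1)=-90, V_aa(2)=60, V_aa(3)=-150; V_bb(1)=-24, V_bb(2)=12, V_bb(3)=-24.
Local minima occur where both diagonal entries positive: (-2, 2), (2, 2). Count: 2.

2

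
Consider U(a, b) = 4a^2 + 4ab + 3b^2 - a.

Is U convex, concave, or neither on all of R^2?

convex

U is quadratic, so its Hessian is the constant matrix H = [[8, 4], [4, 6]].
det(H) = 32, tr(H) = 14.
det(H) > 0 and tr(H) > 0, so H is positive definite everywhere: convex.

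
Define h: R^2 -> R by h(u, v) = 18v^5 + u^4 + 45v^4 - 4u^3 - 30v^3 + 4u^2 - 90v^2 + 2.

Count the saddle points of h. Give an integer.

6

h separates as a function of u plus a function of v, so ∇h=0 decouples.
∂h/∂u = 4u(u - 2)(u - 1) = 0 at u ∈ {0, 1, 2}; ∂h/∂v = 90v(v - 1)(v + 1)(v + 2) = 0 at v ∈ {-2, -1, 0, 1}.
The Hessian is diagonal: diag(h_uu, h_vv). Second derivatives: h_uu(0)=8, h_uu(1)=-4, h_uu(2)=8; h_vv(-2)=-540, h_vv(-1)=180, h_vv(0)=-180, h_vv(1)=540.
Saddle points occur where the two diagonal entries have opposite signs: (0, -2), (0, 0), (1, -1), (1, 1), (2, -2), (2, 0). Count: 6.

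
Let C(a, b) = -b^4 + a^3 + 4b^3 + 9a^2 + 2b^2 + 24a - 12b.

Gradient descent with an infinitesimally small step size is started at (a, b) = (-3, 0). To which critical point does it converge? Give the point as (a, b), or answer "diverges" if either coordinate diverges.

C is separable, so gradient descent decouples: a follows -∂C/∂a, b follows -∂C/∂b.
∂C/∂a = 3(a + 2)(a + 4); at a=-3 this is -3, so a increases.
∂C/∂b = -4(b - 3)(b - 1)(b + 1); at b=0 this is -12, so b increases.
a converges to its nearest critical value -2 (a local min of the a-part); b converges to 1. The iterate converges to (-2, 1).

(-2, 1)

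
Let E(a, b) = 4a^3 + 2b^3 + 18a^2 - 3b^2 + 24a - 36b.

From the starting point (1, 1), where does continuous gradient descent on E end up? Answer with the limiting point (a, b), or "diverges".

E is separable, so gradient descent decouples: a follows -∂E/∂a, b follows -∂E/∂b.
∂E/∂a = 12(a + 1)(a + 2); at a=1 this is 72, so a decreases.
∂E/∂b = 6(b - 3)(b + 2); at b=1 this is -36, so b increases.
a converges to its nearest critical value -1 (a local min of the a-part); b converges to 3. The iterate converges to (-1, 3).

(-1, 3)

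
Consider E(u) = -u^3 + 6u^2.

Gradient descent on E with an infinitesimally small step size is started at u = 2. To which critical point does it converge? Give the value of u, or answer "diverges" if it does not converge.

E'(u) = -3u(u - 4), so E'(2) = 12.
Gradient descent moves in the -E' direction, i.e. u is decreasing.
The nearest critical point in that direction is u = 0, where E'' = 12 > 0 (a local minimum). The iterate converges there.

0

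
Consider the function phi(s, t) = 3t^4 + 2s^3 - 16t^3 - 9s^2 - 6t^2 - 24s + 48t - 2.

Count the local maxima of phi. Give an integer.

1

phi separates as a function of s plus a function of t, so ∇phi=0 decouples.
∂phi/∂s = 6(s - 4)(s + 1) = 0 at s ∈ {-1, 4}; ∂phi/∂t = 12(t - 4)(t - 1)(t + 1) = 0 at t ∈ {-1, 1, 4}.
The Hessian is diagonal: diag(phi_ss, phi_tt). Second derivatives: phi_ss(-1)=-30, phi_ss(4)=30; phi_tt(-1)=120, phi_tt(1)=-72, phi_tt(4)=180.
Local maxima occur where both diagonal entries negative: (-1, 1). Count: 1.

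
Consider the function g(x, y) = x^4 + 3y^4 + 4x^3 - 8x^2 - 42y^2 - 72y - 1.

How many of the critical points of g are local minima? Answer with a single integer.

4

g separates as a function of x plus a function of y, so ∇g=0 decouples.
∂g/∂x = 4x(x - 1)(x + 4) = 0 at x ∈ {-4, 0, 1}; ∂g/∂y = 12(y - 3)(y + 1)(y + 2) = 0 at y ∈ {-2, -1, 3}.
The Hessian is diagonal: diag(g_xx, g_yy). Second derivatives: g_xx(-4)=80, g_xx(0)=-16, g_xx(1)=20; g_yy(-2)=60, g_yy(-1)=-48, g_yy(3)=240.
Local minima occur where both diagonal entries positive: (-4, -2), (-4, 3), (1, -2), (1, 3). Count: 4.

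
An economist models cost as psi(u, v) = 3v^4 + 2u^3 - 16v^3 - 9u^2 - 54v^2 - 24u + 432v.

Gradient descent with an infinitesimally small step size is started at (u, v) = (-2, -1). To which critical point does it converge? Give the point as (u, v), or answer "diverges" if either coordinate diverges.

diverges

psi is separable, so gradient descent decouples: u follows -∂psi/∂u, v follows -∂psi/∂v.
∂psi/∂u = 6(u - 4)(u + 1); at u=-2 this is 36, so u decreases.
∂psi/∂v = 12(v - 4)(v - 3)(v + 3); at v=-1 this is 480, so v decreases.
The u-coordinate has no critical point in that direction and runs off to infinity.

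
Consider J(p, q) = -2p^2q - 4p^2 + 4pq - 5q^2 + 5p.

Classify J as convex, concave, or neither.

neither

The term -2p^2q is cubic, so the Hessian is not constant.
∂²J/∂p² = -4q - 8, which takes both signs as q varies (negative for sufficiently large q). A diagonal entry of the Hessian changing sign means the Hessian is neither positive- nor negative-semidefinite on all of R^2.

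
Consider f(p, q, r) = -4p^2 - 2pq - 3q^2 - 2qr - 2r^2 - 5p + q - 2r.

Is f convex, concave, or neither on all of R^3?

concave

f is quadratic, so its Hessian is the constant matrix H = [[-8, -2, 0], [-2, -6, -2], [0, -2, -4]].
Leading principal minors: -8, 44, -144.
Signs alternate −, +, − ⇒ H ≺ 0 ⇒ concave.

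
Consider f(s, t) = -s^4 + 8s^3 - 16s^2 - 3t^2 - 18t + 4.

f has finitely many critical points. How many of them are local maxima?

f separates as a function of s plus a function of t, so ∇f=0 decouples.
∂f/∂s = -4s(s - 4)(s - 2) = 0 at s ∈ {0, 2, 4}; ∂f/∂t = -6(t + 3) = 0 at t ∈ {-3}.
The Hessian is diagonal: diag(f_ss, f_tt). Second derivatives: f_ss(0)=-32, f_ss(2)=16, f_ss(4)=-32; f_tt(-3)=-6.
Local maxima occur where both diagonal entries negative: (0, -3), (4, -3). Count: 2.

2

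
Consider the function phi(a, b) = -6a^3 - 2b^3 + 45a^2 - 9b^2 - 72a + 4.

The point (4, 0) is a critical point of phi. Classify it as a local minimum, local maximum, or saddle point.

local maximum

The mixed partial ∂²phi/∂a∂b is 0, so the Hessian at any point is diag(phi_aa, phi_bb) = diag(18(-2a + 5), -6(2b + 3)).
At (4, 0): H = diag(-54, -18).
Both eigenvalues are negative, so H is negative definite: a local maximum.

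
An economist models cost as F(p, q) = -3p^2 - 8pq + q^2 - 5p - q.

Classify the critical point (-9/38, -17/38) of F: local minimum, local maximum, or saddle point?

The Hessian of F is constant: H = [[-6, -8], [-8, 2]].
det(H) = (-6)·2 − (-8)² = -76.
Since det(H) < 0, H is indefinite and the critical point is a saddle point.

saddle point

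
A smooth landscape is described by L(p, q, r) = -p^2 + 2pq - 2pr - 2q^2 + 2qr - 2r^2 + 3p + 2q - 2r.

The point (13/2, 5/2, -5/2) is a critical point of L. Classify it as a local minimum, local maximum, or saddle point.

local maximum

The Hessian is constant: H = [[-2, 2, -2], [2, -4, 2], [-2, 2, -4]].
Leading principal minors: Δ₁ = -2, Δ₂ = 4, Δ₃ = -8.
The minors alternate sign starting negative (−, +, −), so H is negative definite: a local maximum.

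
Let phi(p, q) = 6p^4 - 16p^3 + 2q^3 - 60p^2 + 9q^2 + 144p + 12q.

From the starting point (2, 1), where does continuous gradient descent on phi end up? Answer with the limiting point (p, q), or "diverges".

(3, -1)

phi is separable, so gradient descent decouples: p follows -∂phi/∂p, q follows -∂phi/∂q.
∂phi/∂p = 24(p - 3)(p - 1)(p + 2); at p=2 this is -96, so p increases.
∂phi/∂q = 6(q + 1)(q + 2); at q=1 this is 36, so q decreases.
p converges to its nearest critical value 3 (a local min of the p-part); q converges to -1. The iterate converges to (3, -1).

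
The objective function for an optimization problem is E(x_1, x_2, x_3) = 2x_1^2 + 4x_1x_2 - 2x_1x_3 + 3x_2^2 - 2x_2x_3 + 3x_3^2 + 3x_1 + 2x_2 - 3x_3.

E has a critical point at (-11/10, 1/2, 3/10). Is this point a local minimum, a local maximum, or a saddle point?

The Hessian is constant: H = [[4, 4, -2], [4, 6, -2], [-2, -2, 6]].
Leading principal minors: Δ₁ = 4, Δ₂ = 8, Δ₃ = 40.
All leading minors are positive, so H is positive definite: a local minimum.

local minimum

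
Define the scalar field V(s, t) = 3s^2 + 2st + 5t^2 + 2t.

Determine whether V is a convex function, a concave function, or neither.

V is quadratic, so its Hessian is the constant matrix H = [[6, 2], [2, 10]].
det(H) = 56, tr(H) = 16.
det(H) > 0 and tr(H) > 0, so H is positive definite everywhere: convex.

convex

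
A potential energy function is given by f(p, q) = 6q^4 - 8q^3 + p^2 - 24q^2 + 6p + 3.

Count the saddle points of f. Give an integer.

1

f separates as a function of p plus a function of q, so ∇f=0 decouples.
∂f/∂p = 2(p + 3) = 0 at p ∈ {-3}; ∂f/∂q = 24q(q - 2)(q + 1) = 0 at q ∈ {-1, 0, 2}.
The Hessian is diagonal: diag(f_pp, f_qq). Second derivatives: f_pp(-3)=2; f_qq(-1)=72, f_qq(0)=-48, f_qq(2)=144.
Saddle points occur where the two diagonal entries have opposite signs: (-3, 0). Count: 1.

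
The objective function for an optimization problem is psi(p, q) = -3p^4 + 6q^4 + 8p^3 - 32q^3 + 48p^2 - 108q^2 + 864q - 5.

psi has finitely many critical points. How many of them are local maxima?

2

psi separates as a function of p plus a function of q, so ∇psi=0 decouples.
∂psi/∂p = -12p(p - 4)(p + 2) = 0 at p ∈ {-2, 0, 4}; ∂psi/∂q = 24(q - 4)(q - 3)(q + 3) = 0 at q ∈ {-3, 3, 4}.
The Hessian is diagonal: diag(psi_pp, psi_qq). Second derivatives: psi_pp(-2)=-144, psi_pp(0)=96, psi_pp(4)=-288; psi_qq(-3)=1008, psi_qq(3)=-144, psi_qq(4)=168.
Local maxima occur where both diagonal entries negative: (-2, 3), (4, 3). Count: 2.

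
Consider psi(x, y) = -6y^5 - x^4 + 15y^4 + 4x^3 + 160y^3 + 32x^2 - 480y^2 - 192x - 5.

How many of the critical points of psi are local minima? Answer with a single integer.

psi separates as a function of x plus a function of y, so ∇psi=0 decouples.
∂psi/∂x = -4(x - 4)(x - 3)(x + 4) = 0 at x ∈ {-4, 3, 4}; ∂psi/∂y = -30y(y - 4)(y - 2)(y + 4) = 0 at y ∈ {-4, 0, 2, 4}.
The Hessian is diagonal: diag(psi_xx, psi_yy). Second derivatives: psi_xx(-4)=-224, psi_xx(3)=28, psi_xx(4)=-32; psi_yy(-4)=5760, psi_yy(0)=-960, psi_yy(2)=720, psi_yy(4)=-1920.
Local minima occur where both diagonal entries positive: (3, -4), (3, 2). Count: 2.

2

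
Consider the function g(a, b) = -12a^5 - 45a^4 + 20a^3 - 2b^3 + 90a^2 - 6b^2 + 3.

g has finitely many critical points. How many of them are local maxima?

2

g separates as a function of a plus a function of b, so ∇g=0 decouples.
∂g/∂a = -60a(a - 1)(a + 1)(a + 3) = 0 at a ∈ {-3, -1, 0, 1}; ∂g/∂b = -6b(b + 2) = 0 at b ∈ {-2, 0}.
The Hessian is diagonal: diag(g_aa, g_bb). Second derivatives: g_aa(-3)=1440, g_aa(-1)=-240, g_aa(0)=180, g_aa(1)=-480; g_bb(-2)=12, g_bb(0)=-12.
Local maxima occur where both diagonal entries negative: (-1, 0), (1, 0). Count: 2.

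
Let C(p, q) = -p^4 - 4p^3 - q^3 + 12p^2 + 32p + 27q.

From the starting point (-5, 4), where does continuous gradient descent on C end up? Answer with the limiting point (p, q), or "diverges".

diverges

C is separable, so gradient descent decouples: p follows -∂C/∂p, q follows -∂C/∂q.
∂C/∂p = -4(p - 2)(p + 1)(p + 4); at p=-5 this is 112, so p decreases.
∂C/∂q = -3(q - 3)(q + 3); at q=4 this is -21, so q increases.
The p-coordinate has no critical point in that direction and runs off to infinity.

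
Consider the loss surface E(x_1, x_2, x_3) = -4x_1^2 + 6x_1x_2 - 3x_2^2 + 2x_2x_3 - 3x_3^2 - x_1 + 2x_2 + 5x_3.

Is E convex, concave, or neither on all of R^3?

concave

E is quadratic, so its Hessian is the constant matrix H = [[-8, 6, 0], [6, -6, 2], [0, 2, -6]].
Leading principal minors: -8, 12, -40.
Signs alternate −, +, − ⇒ H ≺ 0 ⇒ concave.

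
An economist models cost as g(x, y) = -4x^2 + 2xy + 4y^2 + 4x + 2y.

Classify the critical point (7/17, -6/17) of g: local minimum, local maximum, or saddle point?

The Hessian of g is constant: H = [[-8, 2], [2, 8]].
det(H) = (-8)·8 − 2² = -68.
Since det(H) < 0, H is indefinite and the critical point is a saddle point.

saddle point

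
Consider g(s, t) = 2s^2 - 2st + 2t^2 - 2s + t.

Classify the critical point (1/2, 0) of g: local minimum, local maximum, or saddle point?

local minimum

The Hessian of g is constant: H = [[4, -2], [-2, 4]].
det(H) = 4·4 − (-2)² = 12.
det(H) > 0 and tr(H) = 8 > 0, so H is positive definite and the point is a local minimum.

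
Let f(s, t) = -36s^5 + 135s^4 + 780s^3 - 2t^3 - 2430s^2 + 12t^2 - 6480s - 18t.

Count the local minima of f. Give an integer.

2

f separates as a function of s plus a function of t, so ∇f=0 decouples.
∂f/∂s = -180(s - 4)(s - 3)(s + 1)(s + 3) = 0 at s ∈ {-3, -1, 3, 4}; ∂f/∂t = -6(t - 3)(t - 1) = 0 at t ∈ {1, 3}.
The Hessian is diagonal: diag(f_ss, f_tt). Second derivatives: f_ss(-3)=15120, f_ss(-1)=-7200, f_ss(3)=4320, f_ss(4)=-6300; f_tt(1)=12, f_tt(3)=-12.
Local minima occur where both diagonal entries positive: (-3, 1), (3, 1). Count: 2.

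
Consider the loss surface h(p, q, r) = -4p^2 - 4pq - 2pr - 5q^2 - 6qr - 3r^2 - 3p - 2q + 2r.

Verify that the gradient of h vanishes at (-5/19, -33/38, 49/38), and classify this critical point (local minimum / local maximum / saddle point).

local maximum

∇h = (-8p - 4q - 2r - 3, -4p - 10q - 6r - 2, -2p - 6q - 6r + 2); substituting (-5/19, -33/38, 49/38) gives ∇h = (0, 0, 0), so (-5/19, -33/38, 49/38) is indeed a critical point.
The Hessian is constant: H = [[-8, -4, -2], [-4, -10, -6], [-2, -6, -6]].
Leading principal minors: Δ₁ = -8, Δ₂ = 64, Δ₃ = -152.
The minors alternate sign starting negative (−, +, −), so H is negative definite: a local maximum.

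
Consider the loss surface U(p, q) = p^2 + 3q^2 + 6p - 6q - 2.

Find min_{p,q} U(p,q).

U(p,q) separates as A(p) + B(q) − 2, so its minimum is min A + min B − 2.
A'(p) = 2p + 6 vanishes at p ∈ {-3}; B'(q) = 6q - 6 vanishes at q ∈ {1}.
Local minima of A (where A''>0): A(-3)=-9. Local minima of B: B(1)=-3.
So the global minimum of U is A(-3) + B(1) − 2 = -9 − 3 − 2 = -14, attained at (-3, 1).

-14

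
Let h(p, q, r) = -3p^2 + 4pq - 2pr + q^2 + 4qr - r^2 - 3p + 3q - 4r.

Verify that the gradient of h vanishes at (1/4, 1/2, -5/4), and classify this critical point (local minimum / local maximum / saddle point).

saddle point

∇h = (-6p + 4q - 2r - 3, 4p + 2q + 4r + 3, -2p + 4q - 2r - 4); substituting (1/4, 1/2, -5/4) gives ∇h = (0, 0, 0), so (1/4, 1/2, -5/4) is indeed a critical point.
The Hessian is constant: H = [[-6, 4, -2], [4, 2, 4], [-2, 4, -2]].
Leading principal minors: Δ₁ = -6, Δ₂ = -28, Δ₃ = 80.
The minors fit neither the all-positive nor the alternating-sign pattern, so H is indefinite: a saddle point.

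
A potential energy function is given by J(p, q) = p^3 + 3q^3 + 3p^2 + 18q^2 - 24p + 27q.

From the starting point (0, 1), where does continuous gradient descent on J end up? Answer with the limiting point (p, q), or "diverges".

J is separable, so gradient descent decouples: p follows -∂J/∂p, q follows -∂J/∂q.
∂J/∂p = 3(p - 2)(p + 4); at p=0 this is -24, so p increases.
∂J/∂q = 9(q + 1)(q + 3); at q=1 this is 72, so q decreases.
p converges to its nearest critical value 2 (a local min of the p-part); q converges to -1. The iterate converges to (2, -1).

(2, -1)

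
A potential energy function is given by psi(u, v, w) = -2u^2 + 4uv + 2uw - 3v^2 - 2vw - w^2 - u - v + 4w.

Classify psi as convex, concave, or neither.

concave

psi is quadratic, so its Hessian is the constant matrix H = [[-4, 4, 2], [4, -6, -2], [2, -2, -2]].
Leading principal minors: -4, 8, -8.
Signs alternate −, +, − ⇒ H ≺ 0 ⇒ concave.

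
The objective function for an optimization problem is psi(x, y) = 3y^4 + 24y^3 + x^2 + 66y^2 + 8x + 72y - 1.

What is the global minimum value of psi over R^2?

psi(x,y) separates as P(x) + Q(y) − 1, so its minimum is min P + min Q − 1.
P'(x) = 2x + 8 vanishes at x ∈ {-4}; Q'(y) = 12(y + 1)(y + 2)(y + 3) vanishes at y ∈ {-3, -2, -1}.
Local minima of P (where P''>0): P(-4)=-16. Local minima of Q: Q(-3)=-27, Q(-1)=-27.
So the global minimum of psi is P(-4) + Q(-3) − 1 = -16 − 27 − 1 = -44, attained at (-4, -3).

-44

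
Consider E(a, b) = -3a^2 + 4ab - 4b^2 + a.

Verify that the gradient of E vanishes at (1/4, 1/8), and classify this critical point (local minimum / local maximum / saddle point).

local maximum

∇E = (-6a + 4b + 1, 4a - 8b); substituting (1/4, 1/8) gives ∇E = (0, 0), so (1/4, 1/8) is indeed a critical point.
The Hessian of E is constant: H = [[-6, 4], [4, -8]].
det(H) = (-6)·(-8) − 4² = 32.
det(H) > 0 and tr(H) = -14 < 0, so H is negative definite and the point is a local maximum.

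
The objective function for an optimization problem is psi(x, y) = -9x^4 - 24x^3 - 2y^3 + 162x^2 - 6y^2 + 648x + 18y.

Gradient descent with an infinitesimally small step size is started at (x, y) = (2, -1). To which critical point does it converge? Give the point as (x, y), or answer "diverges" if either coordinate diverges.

(-2, -3)

psi is separable, so gradient descent decouples: x follows -∂psi/∂x, y follows -∂psi/∂y.
∂psi/∂x = -36(x - 3)(x + 2)(x + 3); at x=2 this is 720, so x decreases.
∂psi/∂y = -6(y - 1)(y + 3); at y=-1 this is 24, so y decreases.
x converges to its nearest critical value -2 (a local min of the x-part); y converges to -3. The iterate converges to (-2, -3).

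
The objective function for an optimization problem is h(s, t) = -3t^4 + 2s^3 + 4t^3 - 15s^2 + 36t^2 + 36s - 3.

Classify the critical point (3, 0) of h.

The mixed partial ∂²h/∂s∂t is 0, so the Hessian at any point is diag(h_ss, h_tt) = diag(6(2s - 5), 12(-3t^2 + 2t + 6)).
At (3, 0): H = diag(6, 72).
Both eigenvalues are positive, so H is positive definite: a local minimum.

local minimum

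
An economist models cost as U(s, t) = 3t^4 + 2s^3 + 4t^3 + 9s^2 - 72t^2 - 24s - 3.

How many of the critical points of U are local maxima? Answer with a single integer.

1

U separates as a function of s plus a function of t, so ∇U=0 decouples.
∂U/∂s = 6(s - 1)(s + 4) = 0 at s ∈ {-4, 1}; ∂U/∂t = 12t(t - 3)(t + 4) = 0 at t ∈ {-4, 0, 3}.
The Hessian is diagonal: diag(U_ss, U_tt). Second derivatives: U_ss(-4)=-30, U_ss(1)=30; U_tt(-4)=336, U_tt(0)=-144, U_tt(3)=252.
Local maxima occur where both diagonal entries negative: (-4, 0). Count: 1.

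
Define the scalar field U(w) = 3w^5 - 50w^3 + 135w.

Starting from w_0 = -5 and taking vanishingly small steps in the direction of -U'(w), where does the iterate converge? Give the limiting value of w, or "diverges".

U'(w) = 15(w - 3)(w - 1)(w + 1)(w + 3), so U'(-5) = 5760.
Gradient descent moves in the -U' direction, i.e. w is decreasing.
There is no critical point below w=-5, and U' keeps the same sign, so the iterate runs off to −∞.

diverges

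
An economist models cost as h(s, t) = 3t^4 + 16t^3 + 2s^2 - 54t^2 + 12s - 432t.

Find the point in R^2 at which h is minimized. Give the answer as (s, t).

(-3, 3)

h(s,t) separates as P(s) + Q(t), so its minimum is min P + min Q.
P'(s) = 4s + 12 vanishes at s ∈ {-3}; Q'(t) = 12(t - 3)(t + 3)(t + 4) vanishes at t ∈ {-4, -3, 3}.
Local minima of P (where P''>0): P(-3)=-18. Local minima of Q: Q(-4)=608, Q(3)=-1107.
So the global minimum of h is P(-3) + Q(3) = -18 − 1107 = -1125, attained at (-3, 3).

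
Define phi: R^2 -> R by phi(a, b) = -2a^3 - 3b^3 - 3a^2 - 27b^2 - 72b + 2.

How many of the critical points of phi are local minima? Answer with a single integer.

1

phi separates as a function of a plus a function of b, so ∇phi=0 decouples.
∂phi/∂a = -6a(a + 1) = 0 at a ∈ {-1, 0}; ∂phi/∂b = -9(b + 2)(b + 4) = 0 at b ∈ {-4, -2}.
The Hessian is diagonal: diag(phi_aa, phi_bb). Second derivatives: phi_aa(-1)=6, phi_aa(0)=-6; phi_bb(-4)=18, phi_bb(-2)=-18.
Local minima occur where both diagonal entries positive: (-1, -4). Count: 1.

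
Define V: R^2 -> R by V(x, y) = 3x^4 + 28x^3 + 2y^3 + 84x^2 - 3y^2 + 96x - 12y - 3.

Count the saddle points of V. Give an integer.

V separates as a function of x plus a function of y, so ∇V=0 decouples.
∂V/∂x = 12(x + 1)(x + 2)(x + 4) = 0 at x ∈ {-4, -2, -1}; ∂V/∂y = 6(y - 2)(y + 1) = 0 at y ∈ {-1, 2}.
The Hessian is diagonal: diag(V_xx, V_yy). Second derivatives: V_xx(-4)=72, V_xx(-2)=-24, V_xx(-1)=36; V_yy(-1)=-18, V_yy(2)=18.
Saddle points occur where the two diagonal entries have opposite signs: (-4, -1), (-2, 2), (-1, -1). Count: 3.

3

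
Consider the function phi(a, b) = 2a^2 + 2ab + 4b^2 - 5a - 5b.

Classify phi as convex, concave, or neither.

convex

phi is quadratic, so its Hessian is the constant matrix H = [[4, 2], [2, 8]].
det(H) = 28, tr(H) = 12.
det(H) > 0 and tr(H) > 0, so H is positive definite everywhere: convex.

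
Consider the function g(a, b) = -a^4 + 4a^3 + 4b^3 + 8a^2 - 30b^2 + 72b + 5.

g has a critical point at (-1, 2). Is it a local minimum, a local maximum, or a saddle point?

local maximum

The mixed partial ∂²g/∂a∂b is 0, so the Hessian at any point is diag(g_aa, g_bb) = diag(4(-3a^2 + 6a + 4), 12(2b - 5)).
At (-1, 2): H = diag(-20, -12).
Both eigenvalues are negative, so H is negative definite: a local maximum.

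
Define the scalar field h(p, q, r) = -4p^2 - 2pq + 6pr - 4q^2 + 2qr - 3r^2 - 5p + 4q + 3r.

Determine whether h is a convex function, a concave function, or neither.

concave

h is quadratic, so its Hessian is the constant matrix H = [[-8, -2, 6], [-2, -8, 2], [6, 2, -6]].
Leading principal minors: -8, 60, -88.
Signs alternate −, +, − ⇒ H ≺ 0 ⇒ concave.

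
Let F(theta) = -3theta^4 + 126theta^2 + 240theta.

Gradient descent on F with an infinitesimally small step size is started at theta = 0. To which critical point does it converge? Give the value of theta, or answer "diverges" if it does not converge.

-1

F'(theta) = -12(theta - 5)(theta + 1)(theta + 4), so F'(0) = 240.
Gradient descent moves in the -F' direction, i.e. theta is decreasing.
The nearest critical point in that direction is theta = -1, where F'' = 216 > 0 (a local minimum). The iterate converges there.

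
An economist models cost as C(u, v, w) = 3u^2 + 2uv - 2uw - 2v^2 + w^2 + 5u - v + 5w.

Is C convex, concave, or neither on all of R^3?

C is quadratic, so its Hessian is the constant matrix H = [[6, 2, -2], [2, -4, 0], [-2, 0, 2]].
Leading principal minors: 6, -28, -40.
Neither pattern holds ⇒ H is indefinite ⇒ neither convex nor concave.

neither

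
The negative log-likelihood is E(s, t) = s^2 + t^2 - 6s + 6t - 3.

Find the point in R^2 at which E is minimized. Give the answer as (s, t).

(3, -3)

E(s,t) separates as P(s) + Q(t) − 3, so its minimum is min P + min Q − 3.
P'(s) = 2s - 6 vanishes at s ∈ {3}; Q'(t) = 2(t + 3) vanishes at t ∈ {-3}.
Local minima of P (where P''>0): P(3)=-9. Local minima of Q: Q(-3)=-9.
So the global minimum of E is P(3) + Q(-3) − 3 = -9 − 9 − 3 = -21, attained at (3, -3).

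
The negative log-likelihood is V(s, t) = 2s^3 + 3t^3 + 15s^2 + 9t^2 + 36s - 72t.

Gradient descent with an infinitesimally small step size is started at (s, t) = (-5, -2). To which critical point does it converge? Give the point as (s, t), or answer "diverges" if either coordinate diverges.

V is separable, so gradient descent decouples: s follows -∂V/∂s, t follows -∂V/∂t.
∂V/∂s = 6(s + 2)(s + 3); at s=-5 this is 36, so s decreases.
∂V/∂t = 9(t - 2)(t + 4); at t=-2 this is -72, so t increases.
The s-coordinate has no critical point in that direction and runs off to infinity.

diverges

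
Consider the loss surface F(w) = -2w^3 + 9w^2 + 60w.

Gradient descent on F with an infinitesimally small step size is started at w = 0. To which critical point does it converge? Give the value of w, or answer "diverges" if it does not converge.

-2

F'(w) = -6(w - 5)(w + 2), so F'(0) = 60.
Gradient descent moves in the -F' direction, i.e. w is decreasing.
The nearest critical point in that direction is w = -2, where F'' = 42 > 0 (a local minimum). The iterate converges there.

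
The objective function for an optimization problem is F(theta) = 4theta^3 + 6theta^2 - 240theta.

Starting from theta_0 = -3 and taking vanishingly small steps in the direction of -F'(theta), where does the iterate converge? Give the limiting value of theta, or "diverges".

4

F'(theta) = 12(theta - 4)(theta + 5), so F'(-3) = -168.
Gradient descent moves in the -F' direction, i.e. theta is increasing.
The nearest critical point in that direction is theta = 4, where F'' = 108 > 0 (a local minimum). The iterate converges there.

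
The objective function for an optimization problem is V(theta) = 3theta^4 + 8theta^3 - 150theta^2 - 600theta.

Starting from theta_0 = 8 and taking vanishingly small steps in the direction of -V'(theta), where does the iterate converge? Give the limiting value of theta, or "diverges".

V'(theta) = 12(theta - 5)(theta + 2)(theta + 5), so V'(8) = 4680.
Gradient descent moves in the -V' direction, i.e. theta is decreasing.
The nearest critical point in that direction is theta = 5, where V'' = 840 > 0 (a local minimum). The iterate converges there.

5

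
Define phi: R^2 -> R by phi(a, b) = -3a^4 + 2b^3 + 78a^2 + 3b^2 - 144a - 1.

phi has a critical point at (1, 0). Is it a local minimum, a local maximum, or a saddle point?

The mixed partial ∂²phi/∂a∂b is 0, so the Hessian at any point is diag(phi_aa, phi_bb) = diag(12(-3a^2 + 13), 6(2b + 1)).
At (1, 0): H = diag(120, 6).
Both eigenvalues are positive, so H is positive definite: a local minimum.

local minimum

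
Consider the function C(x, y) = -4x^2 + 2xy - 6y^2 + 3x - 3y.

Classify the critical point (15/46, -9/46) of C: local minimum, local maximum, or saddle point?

The Hessian of C is constant: H = [[-8, 2], [2, -12]].
det(H) = (-8)·(-12) − 2² = 92.
det(H) > 0 and tr(H) = -20 < 0, so H is negative definite and the point is a local maximum.

local maximum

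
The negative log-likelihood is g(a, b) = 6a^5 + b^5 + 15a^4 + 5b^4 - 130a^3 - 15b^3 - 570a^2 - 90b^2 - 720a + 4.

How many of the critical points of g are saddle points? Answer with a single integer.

g separates as a function of a plus a function of b, so ∇g=0 decouples.
∂g/∂a = 30(a - 4)(a + 1)(a + 2)(a + 3) = 0 at a ∈ {-3, -2, -1, 4}; ∂g/∂b = 5b(b - 3)(b + 3)(b + 4) = 0 at b ∈ {-4, -3, 0, 3}.
The Hessian is diagonal: diag(g_aa, g_bb). Second derivatives: g_aa(-3)=-420, g_aa(-2)=180, g_aa(-1)=-300, g_aa(4)=6300; g_bb(-4)=-140, g_bb(-3)=90, g_bb(0)=-180, g_bb(3)=630.
Saddle points occur where the two diagonal entries have opposite signs: (-3, -3), (-3, 3), (-2, -4), (-2, 0), (-1, -3), (-1, 3), (4, -4), (4, 0). Count: 8.

8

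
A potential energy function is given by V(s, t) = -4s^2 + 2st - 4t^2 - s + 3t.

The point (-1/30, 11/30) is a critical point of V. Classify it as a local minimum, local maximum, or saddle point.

local maximum

The Hessian of V is constant: H = [[-8, 2], [2, -8]].
det(H) = (-8)·(-8) − 2² = 60.
det(H) > 0 and tr(H) = -16 < 0, so H is negative definite and the point is a local maximum.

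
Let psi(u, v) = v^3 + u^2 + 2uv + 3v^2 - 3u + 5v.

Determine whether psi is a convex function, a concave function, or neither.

neither

The term v^3 is cubic, so the Hessian is not constant.
∂²psi/∂v² = 6v + 6, which takes both signs as v varies (negative for sufficiently negative v). A diagonal entry of the Hessian changing sign means the Hessian is neither positive- nor negative-semidefinite on all of R^2.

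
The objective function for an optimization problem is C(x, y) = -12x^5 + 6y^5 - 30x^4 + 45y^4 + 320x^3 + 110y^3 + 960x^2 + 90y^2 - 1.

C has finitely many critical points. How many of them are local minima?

C separates as a function of x plus a function of y, so ∇C=0 decouples.
∂C/∂x = -60x(x - 4)(x + 2)(x + 4) = 0 at x ∈ {-4, -2, 0, 4}; ∂C/∂y = 30y(y + 1)(y + 2)(y + 3) = 0 at y ∈ {-3, -2, -1, 0}.
The Hessian is diagonal: diag(C_xx, C_yy). Second derivatives: C_xx(-4)=3840, C_xx(-2)=-1440, C_xx(0)=1920, C_xx(4)=-11520; C_yy(-3)=-180, C_yy(-2)=60, C_yy(-1)=-60, C_yy(0)=180.
Local minima occur where both diagonal entries positive: (-4, -2), (-4, 0), (0, -2), (0, 0). Count: 4.

4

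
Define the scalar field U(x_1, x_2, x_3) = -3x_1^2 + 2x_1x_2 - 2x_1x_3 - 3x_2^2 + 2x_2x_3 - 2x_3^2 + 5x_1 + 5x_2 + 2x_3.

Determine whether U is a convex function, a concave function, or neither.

U is quadratic, so its Hessian is the constant matrix H = [[-6, 2, -2], [2, -6, 2], [-2, 2, -4]].
Leading principal minors: -6, 32, -96.
Signs alternate −, +, − ⇒ H ≺ 0 ⇒ concave.

concave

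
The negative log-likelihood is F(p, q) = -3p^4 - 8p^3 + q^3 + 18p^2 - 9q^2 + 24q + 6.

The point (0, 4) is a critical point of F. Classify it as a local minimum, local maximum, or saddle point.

local minimum

The mixed partial ∂²F/∂p∂q is 0, so the Hessian at any point is diag(F_pp, F_qq) = diag(12(-3p^2 - 4p + 3), 6(q - 3)).
At (0, 4): H = diag(36, 6).
Both eigenvalues are positive, so H is positive definite: a local minimum.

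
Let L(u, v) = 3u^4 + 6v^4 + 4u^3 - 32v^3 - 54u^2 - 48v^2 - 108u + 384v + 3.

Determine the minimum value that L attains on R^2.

-1064

L(u,v) separates as P(u) + Q(v) + 3, so its minimum is min P + min Q + 3.
P'(u) = 12(u - 3)(u + 1)(u + 3) vanishes at u ∈ {-3, -1, 3}; Q'(v) = 24(v - 4)(v - 2)(v + 2) vanishes at v ∈ {-2, 2, 4}.
Local minima of P (where P''>0): P(-3)=-27, P(3)=-459. Local minima of Q: Q(-2)=-608, Q(4)=256.
So the global minimum of L is P(3) + Q(-2) + 3 = -459 − 608 + 3 = -1064, attained at (3, -2).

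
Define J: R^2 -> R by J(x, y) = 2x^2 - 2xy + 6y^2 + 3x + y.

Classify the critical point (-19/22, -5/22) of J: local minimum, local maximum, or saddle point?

The Hessian of J is constant: H = [[4, -2], [-2, 12]].
det(H) = 4·12 − (-2)² = 44.
det(H) > 0 and tr(H) = 16 > 0, so H is positive definite and the point is a local minimum.

local minimum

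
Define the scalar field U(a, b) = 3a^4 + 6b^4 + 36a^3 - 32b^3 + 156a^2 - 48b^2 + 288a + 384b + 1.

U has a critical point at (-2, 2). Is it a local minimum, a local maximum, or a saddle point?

The mixed partial ∂²U/∂a∂b is 0, so the Hessian at any point is diag(U_aa, U_bb) = diag(12(3a^2 + 18a + 26), 24(3b^2 - 8b - 4)).
At (-2, 2): H = diag(24, -192).
The eigenvalues have opposite signs, so H is indefinite: a saddle point.

saddle point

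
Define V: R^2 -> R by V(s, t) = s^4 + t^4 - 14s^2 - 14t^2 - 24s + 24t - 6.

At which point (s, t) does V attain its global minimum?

(3, -3)

V(s,t) separates as P(s) + Q(t) − 6, so its minimum is min P + min Q − 6.
P'(s) = 4(s - 3)(s + 1)(s + 2) vanishes at s ∈ {-2, -1, 3}; Q'(t) = 4(t - 2)(t - 1)(t + 3) vanishes at t ∈ {-3, 1, 2}.
Local minima of P (where P''>0): P(-2)=8, P(3)=-117. Local minima of Q: Q(-3)=-117, Q(2)=8.
So the global minimum of V is P(3) + Q(-3) − 6 = -117 − 117 − 6 = -240, attained at (3, -3).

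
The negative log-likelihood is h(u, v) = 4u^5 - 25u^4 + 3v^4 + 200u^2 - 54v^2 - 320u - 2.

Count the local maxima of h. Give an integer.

h separates as a function of u plus a function of v, so ∇h=0 decouples.
∂h/∂u = 20(u - 4)(u - 2)(u - 1)(u + 2) = 0 at u ∈ {-2, 1, 2, 4}; ∂h/∂v = 12v(v - 3)(v + 3) = 0 at v ∈ {-3, 0, 3}.
The Hessian is diagonal: diag(h_uu, h_vv). Second derivatives: h_uu(-2)=-1440, h_uu(1)=180, h_uu(2)=-160, h_uu(4)=720; h_vv(-3)=216, h_vv(0)=-108, h_vv(3)=216.
Local maxima occur where both diagonal entries negative: (-2, 0), (2, 0). Count: 2.

2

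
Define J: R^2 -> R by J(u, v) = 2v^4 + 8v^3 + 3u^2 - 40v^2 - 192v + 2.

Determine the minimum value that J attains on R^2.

J(u,v) separates as P(u) + Q(v) + 2, so its minimum is min P + min Q + 2.
P'(u) = 6u vanishes at u ∈ {0}; Q'(v) = 8(v - 3)(v + 2)(v + 4) vanishes at v ∈ {-4, -2, 3}.
Local minima of P (where P''>0): P(0)=0. Local minima of Q: Q(-4)=128, Q(3)=-558.
So the global minimum of J is P(0) + Q(3) + 2 = 0 − 558 + 2 = -556, attained at (0, 3).

-556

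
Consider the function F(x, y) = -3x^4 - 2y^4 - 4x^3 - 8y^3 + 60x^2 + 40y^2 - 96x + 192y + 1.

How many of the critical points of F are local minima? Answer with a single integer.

1

F separates as a function of x plus a function of y, so ∇F=0 decouples.
∂F/∂x = -12(x - 2)(x - 1)(x + 4) = 0 at x ∈ {-4, 1, 2}; ∂F/∂y = -8(y - 3)(y + 2)(y + 4) = 0 at y ∈ {-4, -2, 3}.
The Hessian is diagonal: diag(F_xx, F_yy). Second derivatives: F_xx(-4)=-360, F_xx(1)=60, F_xx(2)=-72; F_yy(-4)=-112, F_yy(-2)=80, F_yy(3)=-280.
Local minima occur where both diagonal entries positive: (1, -2). Count: 1.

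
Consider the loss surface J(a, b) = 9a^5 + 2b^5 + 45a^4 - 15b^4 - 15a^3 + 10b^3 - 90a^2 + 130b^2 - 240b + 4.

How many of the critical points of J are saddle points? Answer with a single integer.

J separates as a function of a plus a function of b, so ∇J=0 decouples.
∂J/∂a = 45a(a - 1)(a + 1)(a + 4) = 0 at a ∈ {-4, -1, 0, 1}; ∂J/∂b = 10(b - 4)(b - 3)(b - 1)(b + 2) = 0 at b ∈ {-2, 1, 3, 4}.
The Hessian is diagonal: diag(J_aa, J_bb). Second derivatives: J_aa(-4)=-2700, J_aa(-1)=270, J_aa(0)=-180, J_aa(1)=450; J_bb(-2)=-900, J_bb(1)=180, J_bb(3)=-100, J_bb(4)=180.
Saddle points occur where the two diagonal entries have opposite signs: (-4, 1), (-4, 4), (-1, -2), (-1, 3), (0, 1), (0, 4), (1, -2), (1, 3). Count: 8.

8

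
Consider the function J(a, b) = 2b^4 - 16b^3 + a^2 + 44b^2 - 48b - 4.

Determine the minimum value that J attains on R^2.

-22

J(a,b) separates as P(a) + Q(b) − 4, so its minimum is min P + min Q − 4.
P'(a) = 2a vanishes at a ∈ {0}; Q'(b) = 8(b - 3)(b - 2)(b - 1) vanishes at b ∈ {1, 2, 3}.
Local minima of P (where P''>0): P(0)=0. Local minima of Q: Q(1)=-18, Q(3)=-18.
So the global minimum of J is P(0) + Q(1) − 4 = 0 − 18 − 4 = -22, attained at (0, 1).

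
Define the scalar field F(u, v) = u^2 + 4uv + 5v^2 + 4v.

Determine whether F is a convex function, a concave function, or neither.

F is quadratic, so its Hessian is the constant matrix H = [[2, 4], [4, 10]].
det(H) = 4, tr(H) = 12.
det(H) > 0 and tr(H) > 0, so H is positive definite everywhere: convex.

convex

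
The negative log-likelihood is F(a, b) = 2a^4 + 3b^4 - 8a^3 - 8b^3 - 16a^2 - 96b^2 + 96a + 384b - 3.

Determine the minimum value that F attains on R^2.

-1955

F(a,b) separates as P(a) + Q(b) − 3, so its minimum is min P + min Q − 3.
P'(a) = 8(a - 3)(a - 2)(a + 2) vanishes at a ∈ {-2, 2, 3}; Q'(b) = 12(b - 4)(b - 2)(b + 4) vanishes at b ∈ {-4, 2, 4}.
Local minima of P (where P''>0): P(-2)=-160, P(3)=90. Local minima of Q: Q(-4)=-1792, Q(4)=256.
So the global minimum of F is P(-2) + Q(-4) − 3 = -160 − 1792 − 3 = -1955, attained at (-2, -4).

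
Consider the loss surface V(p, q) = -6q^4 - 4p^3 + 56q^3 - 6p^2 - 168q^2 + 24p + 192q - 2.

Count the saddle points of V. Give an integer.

3

V separates as a function of p plus a function of q, so ∇V=0 decouples.
∂V/∂p = -12(p - 1)(p + 2) = 0 at p ∈ {-2, 1}; ∂V/∂q = -24(q - 4)(q - 2)(q - 1) = 0 at q ∈ {1, 2, 4}.
The Hessian is diagonal: diag(V_pp, V_qq). Second derivatives: V_pp(-2)=36, V_pp(1)=-36; V_qq(1)=-72, V_qq(2)=48, V_qq(4)=-144.
Saddle points occur where the two diagonal entries have opposite signs: (-2, 1), (-2, 4), (1, 2). Count: 3.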